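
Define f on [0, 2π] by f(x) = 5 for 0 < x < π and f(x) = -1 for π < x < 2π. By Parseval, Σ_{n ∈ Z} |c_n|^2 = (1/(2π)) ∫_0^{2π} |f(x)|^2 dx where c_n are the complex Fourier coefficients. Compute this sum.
Σ |c_n|^2 = 13

Parseval equates the L^2 energy of f (normalised by 1/(2π)) with the ℓ^2 sum of its Fourier coefficients: (1/(2π)) ∫_0^{2π} |f|^2 = Σ |c_n|^2.
Compute the left side: (1/(2π)) [∫_0^π 5^2 dx + ∫_π^{2π} (-1)^2 dx] = (1/(2π)) · (25π + 1π) = (25 + 1)/2 = 13.
So Σ_{n ∈ Z} |c_n|^2 = 13.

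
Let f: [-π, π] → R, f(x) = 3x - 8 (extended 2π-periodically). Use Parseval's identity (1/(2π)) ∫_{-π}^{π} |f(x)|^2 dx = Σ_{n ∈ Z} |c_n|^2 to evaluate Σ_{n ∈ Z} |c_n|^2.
Σ |c_n|^2 = 3π^2 + 64

Expand and integrate term by term over [-π, π]:
  ∫ (3x)^2 dx = 9·(2π^3/3); ∫ 2·3·(-8)·x dx = 0 (odd integrand); ∫ (-8)^2 dx = 64·2π.
So (1/(2π)) ∫_{-π}^{π} (3x - 8)^2 dx = 9π^2/3 + 64 = 3π^2 + 64.
Parseval ⇒ Σ |c_n|^2 = 3π^2 + 64.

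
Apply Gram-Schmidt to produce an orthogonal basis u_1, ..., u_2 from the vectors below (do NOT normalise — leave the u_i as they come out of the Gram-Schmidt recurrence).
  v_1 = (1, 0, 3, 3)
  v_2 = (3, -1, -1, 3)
Orthogonal basis:
  u_1 = (1, 0, 3, 3)
  u_2 = (48/19, -1, -46/19, 30/19)

Apply the Gram-Schmidt recurrence
  u_1 = v_1
  u_i = v_i − Σ_{j<i} ((v_i · u_j) / (u_j · u_j)) · u_j.

Step by step this gives:
  u_1 = (1, 0, 3, 3)
  u_2 = (48/19, -1, -46/19, 30/19)

Orthogonality check:
  u_2 · u_1 = 0 (should be 0)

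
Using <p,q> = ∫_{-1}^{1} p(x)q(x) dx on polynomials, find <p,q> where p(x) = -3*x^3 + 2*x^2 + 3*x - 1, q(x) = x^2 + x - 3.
<p,q> = 44/15

Expand the product: p(x)·q(x) = -3*x^5 - x^4 + 14*x^3 - 4*x^2 - 10*x + 3.
∫_{-1}^{1} of each monomial x^k gives [2/(k+1) if k even, 0 if k odd]. Integrating term-by-term (or equivalently evaluating the antiderivative F(x) = -x^6/2 - x^5/5 + 7*x^4/2 - 4*x^3/3 - 5*x^2 + 3*x at the endpoints):
  F(1) − F(−1) = -8/15 − (-52/15) = 44/15.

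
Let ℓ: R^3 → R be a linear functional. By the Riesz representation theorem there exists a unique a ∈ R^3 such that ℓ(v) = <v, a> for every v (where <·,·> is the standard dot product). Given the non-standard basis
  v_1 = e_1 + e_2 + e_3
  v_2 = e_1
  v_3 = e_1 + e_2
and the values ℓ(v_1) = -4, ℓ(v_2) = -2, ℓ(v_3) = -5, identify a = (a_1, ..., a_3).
a = (-2, -3, 1)

Write a = (a_1, ..., a_3) in the standard basis. For each basis vector v_i, ℓ(v_i) = <v_i, a> is a linear equation in the a_j's. Collect the n equations into a matrix system V a = ℓ, where row i of V is v_i (expressed in the standard basis). Since V is invertible (lower-triangular with 1s on the diagonal, up to permutation), solve by back-substitution:
  V =
[[1, 1, 1],
 [1, 0, 0],
 [1, 1, 0]]
  V a = (-4, -2, -5)
Solving gives a = (-2, -3, 1).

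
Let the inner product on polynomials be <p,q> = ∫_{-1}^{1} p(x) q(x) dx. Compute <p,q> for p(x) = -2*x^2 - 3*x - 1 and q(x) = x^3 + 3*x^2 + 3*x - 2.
<p,q> = -74/15

Expand the product: p(x)·q(x) = -2*x^5 - 9*x^4 - 16*x^3 - 8*x^2 + 3*x + 2.
∫_{-1}^{1} of each monomial x^k gives [2/(k+1) if k even, 0 if k odd]. Integrating term-by-term (or equivalently evaluating the antiderivative F(x) = -x^6/3 - 9*x^5/5 - 4*x^4 - 8*x^3/3 + 3*x^2/2 + 2*x at the endpoints):
  F(1) − F(−1) = -53/10 − (-11/30) = -74/15.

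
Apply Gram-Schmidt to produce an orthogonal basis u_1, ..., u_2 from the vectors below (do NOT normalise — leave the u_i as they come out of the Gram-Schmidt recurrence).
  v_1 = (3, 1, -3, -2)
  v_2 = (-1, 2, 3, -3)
Orthogonal basis:
  u_1 = (3, 1, -3, -2)
  u_2 = (-11/23, 50/23, 57/23, -77/23)

Apply the Gram-Schmidt recurrence
  u_1 = v_1
  u_i = v_i − Σ_{j<i} ((v_i · u_j) / (u_j · u_j)) · u_j.

Step by step this gives:
  u_1 = (3, 1, -3, -2)
  u_2 = (-11/23, 50/23, 57/23, -77/23)

Orthogonality check:
  u_2 · u_1 = 0 (should be 0)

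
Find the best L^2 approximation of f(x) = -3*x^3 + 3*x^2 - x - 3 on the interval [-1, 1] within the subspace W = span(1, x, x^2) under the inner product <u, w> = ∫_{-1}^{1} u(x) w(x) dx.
g(x) = 3*x^2 - 14*x/5 - 3

The best approximation g ∈ W is the orthogonal projection of f onto W. Writing g = a_0 + a_1 x + a_2 x^2, the coefficients solve the normal equations G · a = b where
  G_{ij} = <φ_i, φ_j> and b_i = <f, φ_i>, with φ_0 = 1, φ_1 = x, φ_2 = x^2.
G =
  [2, 0, 2/3]
  [0, 2/3, 0]
  [2/3, 0, 2/5],
b = (-4, -28/15, -4/5).
Solving gives a_0 = -3, a_1 = -14/5, a_2 = 3, so
  g(x) = 3*x^2 - 14*x/5 - 3.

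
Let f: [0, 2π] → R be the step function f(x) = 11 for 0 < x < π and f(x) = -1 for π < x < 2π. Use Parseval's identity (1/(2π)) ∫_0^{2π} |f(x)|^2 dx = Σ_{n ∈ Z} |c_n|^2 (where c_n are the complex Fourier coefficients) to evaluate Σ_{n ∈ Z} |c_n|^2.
Σ |c_n|^2 = 61

Parseval equates the L^2 energy of f (normalised by 1/(2π)) with the ℓ^2 sum of its Fourier coefficients: (1/(2π)) ∫_0^{2π} |f|^2 = Σ |c_n|^2.
Compute the left side: (1/(2π)) [∫_0^π 11^2 dx + ∫_π^{2π} (-1)^2 dx] = (1/(2π)) · (121π + 1π) = (121 + 1)/2 = 61.
So Σ_{n ∈ Z} |c_n|^2 = 61.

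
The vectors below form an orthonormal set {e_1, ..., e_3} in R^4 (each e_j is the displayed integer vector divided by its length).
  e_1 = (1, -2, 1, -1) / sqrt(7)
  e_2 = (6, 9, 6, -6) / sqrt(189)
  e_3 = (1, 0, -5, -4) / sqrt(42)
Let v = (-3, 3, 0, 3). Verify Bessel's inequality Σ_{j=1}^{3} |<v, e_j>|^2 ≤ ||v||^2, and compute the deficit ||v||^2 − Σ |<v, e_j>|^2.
Σ |<v, e_j>|^2 = 369/14; ||v||^2 = 27; deficit = 9/14

Write each e_j = u_j / sqrt(<u_j, u_j>) where u_j is the displayed integer vector. Then <v, e_j> = <v, u_j> / sqrt(<u_j, u_j>), so |<v, e_j>|^2 = <v, u_j>^2 / <u_j, u_j>.
Coefficients: <v, e_1> = -12/sqrt(7), <v, e_2> = -9/sqrt(189), <v, e_3> = -15/sqrt(42).
Square and sum: Σ |<v, e_j>|^2 = 369/14.
Compute ||v||^2 = v·v = 27.
Deficit = 27 − 369/14 = 9/14 ≥ 0, confirming Bessel's inequality. (The deficit equals ||v − Σ <v,e_j> e_j||^2, the squared distance from v to span{e_j}.)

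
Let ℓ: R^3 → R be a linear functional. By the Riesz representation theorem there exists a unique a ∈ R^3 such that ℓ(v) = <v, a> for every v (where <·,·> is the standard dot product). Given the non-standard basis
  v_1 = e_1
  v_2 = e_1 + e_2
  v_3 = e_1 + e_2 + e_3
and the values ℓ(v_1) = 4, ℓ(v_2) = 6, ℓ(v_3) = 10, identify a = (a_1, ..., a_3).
a = (4, 2, 4)

Write a = (a_1, ..., a_3) in the standard basis. For each basis vector v_i, ℓ(v_i) = <v_i, a> is a linear equation in the a_j's. Collect the n equations into a matrix system V a = ℓ, where row i of V is v_i (expressed in the standard basis). Since V is invertible (lower-triangular with 1s on the diagonal, up to permutation), solve by back-substitution:
  V =
[[1, 0, 0],
 [1, 1, 0],
 [1, 1, 1]]
  V a = (4, 6, 10)
Solving gives a = (4, 2, 4).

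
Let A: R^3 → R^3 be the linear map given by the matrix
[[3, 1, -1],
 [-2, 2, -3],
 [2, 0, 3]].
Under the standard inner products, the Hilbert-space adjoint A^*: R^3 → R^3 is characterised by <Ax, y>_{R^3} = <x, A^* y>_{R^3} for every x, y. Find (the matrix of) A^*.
A^* = A^T =
[[3, -2, 2],
 [1, 2, 0],
 [-1, -3, 3]]

For real matrices with standard dot products, the defining identity <Ax, y> = <x, A^* y> gives (Ax)^T y = x^T (A^*) y, i.e. x^T A^T y = x^T (A^*) y. Since this holds for all x, y, we must have A^* = A^T. Therefore
A^* =
[[3, -2, 2],
 [1, 2, 0],
 [-1, -3, 3]].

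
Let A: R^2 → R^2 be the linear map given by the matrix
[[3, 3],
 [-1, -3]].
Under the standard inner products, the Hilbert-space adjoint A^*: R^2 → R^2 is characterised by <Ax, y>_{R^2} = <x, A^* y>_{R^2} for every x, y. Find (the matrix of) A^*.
A^* = A^T =
[[3, -1],
 [3, -3]]

For real matrices with standard dot products, the defining identity <Ax, y> = <x, A^* y> gives (Ax)^T y = x^T (A^*) y, i.e. x^T A^T y = x^T (A^*) y. Since this holds for all x, y, we must have A^* = A^T. Therefore
A^* =
[[3, -1],
 [3, -3]].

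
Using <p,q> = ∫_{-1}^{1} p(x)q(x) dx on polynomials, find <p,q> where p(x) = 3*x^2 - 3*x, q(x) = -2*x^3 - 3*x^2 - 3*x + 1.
<p,q> = 34/5

Expand the product: p(x)·q(x) = -6*x^5 - 3*x^4 + 12*x^2 - 3*x.
∫_{-1}^{1} of each monomial x^k gives [2/(k+1) if k even, 0 if k odd]. Integrating term-by-term (or equivalently evaluating the antiderivative F(x) = -x^6 - 3*x^5/5 + 4*x^3 - 3*x^2/2 at the endpoints):
  F(1) − F(−1) = 9/10 − (-59/10) = 34/5.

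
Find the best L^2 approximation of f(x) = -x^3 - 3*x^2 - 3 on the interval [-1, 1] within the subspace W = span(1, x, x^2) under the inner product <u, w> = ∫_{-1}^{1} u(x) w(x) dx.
g(x) = -3*x^2 - 3*x/5 - 3

The best approximation g ∈ W is the orthogonal projection of f onto W. Writing g = a_0 + a_1 x + a_2 x^2, the coefficients solve the normal equations G · a = b where
  G_{ij} = <φ_i, φ_j> and b_i = <f, φ_i>, with φ_0 = 1, φ_1 = x, φ_2 = x^2.
G =
  [2, 0, 2/3]
  [0, 2/3, 0]
  [2/3, 0, 2/5],
b = (-8, -2/5, -16/5).
Solving gives a_0 = -3, a_1 = -3/5, a_2 = -3, so
  g(x) = -3*x^2 - 3*x/5 - 3.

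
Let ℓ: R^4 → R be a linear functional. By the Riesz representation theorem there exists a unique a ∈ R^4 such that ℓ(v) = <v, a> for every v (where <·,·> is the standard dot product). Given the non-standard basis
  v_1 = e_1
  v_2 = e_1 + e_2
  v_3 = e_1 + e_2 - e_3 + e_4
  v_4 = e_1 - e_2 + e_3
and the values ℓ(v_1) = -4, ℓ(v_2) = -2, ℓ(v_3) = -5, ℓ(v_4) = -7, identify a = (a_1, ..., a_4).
a = (-4, 2, -1, -4)

Write a = (a_1, ..., a_4) in the standard basis. For each basis vector v_i, ℓ(v_i) = <v_i, a> is a linear equation in the a_j's. Collect the n equations into a matrix system V a = ℓ, where row i of V is v_i (expressed in the standard basis). Since V is invertible (lower-triangular with 1s on the diagonal, up to permutation), solve by back-substitution:
  V =
[[1, 0, 0, 0],
 [1, 1, 0, 0],
 [1, 1, -1, 1],
 [1, -1, 1, 0]]
  V a = (-4, -2, -5, -7)
Solving gives a = (-4, 2, -1, -4).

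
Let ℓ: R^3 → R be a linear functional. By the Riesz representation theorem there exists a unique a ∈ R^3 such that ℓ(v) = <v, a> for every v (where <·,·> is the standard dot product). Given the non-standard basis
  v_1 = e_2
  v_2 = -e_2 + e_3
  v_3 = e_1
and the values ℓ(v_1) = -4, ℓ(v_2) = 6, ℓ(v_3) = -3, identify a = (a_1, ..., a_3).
a = (-3, -4, 2)

Write a = (a_1, ..., a_3) in the standard basis. For each basis vector v_i, ℓ(v_i) = <v_i, a> is a linear equation in the a_j's. Collect the n equations into a matrix system V a = ℓ, where row i of V is v_i (expressed in the standard basis). Since V is invertible (lower-triangular with 1s on the diagonal, up to permutation), solve by back-substitution:
  V =
[[0, 1, 0],
 [0, -1, 1],
 [1, 0, 0]]
  V a = (-4, 6, -3)
Solving gives a = (-3, -4, 2).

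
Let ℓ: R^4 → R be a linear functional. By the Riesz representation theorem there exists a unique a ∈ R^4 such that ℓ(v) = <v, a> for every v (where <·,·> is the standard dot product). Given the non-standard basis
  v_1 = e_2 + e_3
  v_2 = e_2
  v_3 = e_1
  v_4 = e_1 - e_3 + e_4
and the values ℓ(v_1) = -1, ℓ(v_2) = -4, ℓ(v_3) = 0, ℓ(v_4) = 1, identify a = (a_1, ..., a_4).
a = (0, -4, 3, 4)

Write a = (a_1, ..., a_4) in the standard basis. For each basis vector v_i, ℓ(v_i) = <v_i, a> is a linear equation in the a_j's. Collect the n equations into a matrix system V a = ℓ, where row i of V is v_i (expressed in the standard basis). Since V is invertible (lower-triangular with 1s on the diagonal, up to permutation), solve by back-substitution:
  V =
[[0, 1, 1, 0],
 [0, 1, 0, 0],
 [1, 0, 0, 0],
 [1, 0, -1, 1]]
  V a = (-1, -4, 0, 1)
Solving gives a = (0, -4, 3, 4).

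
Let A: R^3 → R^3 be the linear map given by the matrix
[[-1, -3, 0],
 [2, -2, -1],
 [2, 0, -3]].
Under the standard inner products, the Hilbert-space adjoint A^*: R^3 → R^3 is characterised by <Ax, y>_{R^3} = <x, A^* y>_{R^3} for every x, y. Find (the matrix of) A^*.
A^* = A^T =
[[-1, 2, 2],
 [-3, -2, 0],
 [0, -1, -3]]

For real matrices with standard dot products, the defining identity <Ax, y> = <x, A^* y> gives (Ax)^T y = x^T (A^*) y, i.e. x^T A^T y = x^T (A^*) y. Since this holds for all x, y, we must have A^* = A^T. Therefore
A^* =
[[-1, 2, 2],
 [-3, -2, 0],
 [0, -1, -3]].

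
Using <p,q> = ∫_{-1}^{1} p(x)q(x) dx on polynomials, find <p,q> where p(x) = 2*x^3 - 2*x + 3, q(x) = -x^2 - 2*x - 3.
<p,q> = -284/15

Expand the product: p(x)·q(x) = -2*x^5 - 4*x^4 - 4*x^3 + x^2 - 9.
∫_{-1}^{1} of each monomial x^k gives [2/(k+1) if k even, 0 if k odd]. Integrating term-by-term (or equivalently evaluating the antiderivative F(x) = -x^6/3 - 4*x^5/5 - x^4 + x^3/3 - 9*x at the endpoints):
  F(1) − F(−1) = -54/5 − (122/15) = -284/15.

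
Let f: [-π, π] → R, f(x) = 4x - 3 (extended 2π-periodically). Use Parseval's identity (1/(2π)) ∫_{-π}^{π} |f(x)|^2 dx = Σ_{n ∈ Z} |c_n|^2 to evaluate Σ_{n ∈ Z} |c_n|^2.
Σ |c_n|^2 = 16π^2/3 + 9

Expand and integrate term by term over [-π, π]:
  ∫ (4x)^2 dx = 16·(2π^3/3); ∫ 2·4·(-3)·x dx = 0 (odd integrand); ∫ (-3)^2 dx = 9·2π.
So (1/(2π)) ∫_{-π}^{π} (4x - 3)^2 dx = 16π^2/3 + 9 = 16π^2/3 + 9.
Parseval ⇒ Σ |c_n|^2 = 16π^2/3 + 9.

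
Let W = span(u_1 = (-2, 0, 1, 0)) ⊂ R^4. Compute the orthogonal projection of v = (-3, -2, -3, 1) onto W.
proj_W(v) = (-6/5, 0, 3/5, 0)

Set up U = [u_1 | ... | u_1] ∈ R^(4×1). The projector onto W = col(U) is P = U (U^T U)^(-1) U^T.
Compute U^T U =
  [5],
and U^T v = (3).
Solve U^T U · c = U^T v for the coefficients: c = (3/5). The projection is proj_W(v) = U c.
Check: (v - proj_W(v)) · u_1 = 0  (should be 0).
Result: proj_W(v) = (-6/5, 0, 3/5, 0).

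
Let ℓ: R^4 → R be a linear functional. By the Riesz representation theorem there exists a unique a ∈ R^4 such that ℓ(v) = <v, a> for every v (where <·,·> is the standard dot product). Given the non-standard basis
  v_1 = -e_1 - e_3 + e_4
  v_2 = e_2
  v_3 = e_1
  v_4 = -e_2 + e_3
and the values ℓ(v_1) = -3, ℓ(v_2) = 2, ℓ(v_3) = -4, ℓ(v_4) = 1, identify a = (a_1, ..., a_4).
a = (-4, 2, 3, -4)

Write a = (a_1, ..., a_4) in the standard basis. For each basis vector v_i, ℓ(v_i) = <v_i, a> is a linear equation in the a_j's. Collect the n equations into a matrix system V a = ℓ, where row i of V is v_i (expressed in the standard basis). Since V is invertible (lower-triangular with 1s on the diagonal, up to permutation), solve by back-substitution:
  V =
[[-1, 0, -1, 1],
 [0, 1, 0, 0],
 [1, 0, 0, 0],
 [0, -1, 1, 0]]
  V a = (-3, 2, -4, 1)
Solving gives a = (-4, 2, 3, -4).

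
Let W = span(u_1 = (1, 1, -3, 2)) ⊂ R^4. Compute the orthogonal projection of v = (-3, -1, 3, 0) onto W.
proj_W(v) = (-13/15, -13/15, 13/5, -26/15)

Set up U = [u_1 | ... | u_1] ∈ R^(4×1). The projector onto W = col(U) is P = U (U^T U)^(-1) U^T.
Compute U^T U =
  [15],
and U^T v = (-13).
Solve U^T U · c = U^T v for the coefficients: c = (-13/15). The projection is proj_W(v) = U c.
Check: (v - proj_W(v)) · u_1 = 0  (should be 0).
Result: proj_W(v) = (-13/15, -13/15, 13/5, -26/15).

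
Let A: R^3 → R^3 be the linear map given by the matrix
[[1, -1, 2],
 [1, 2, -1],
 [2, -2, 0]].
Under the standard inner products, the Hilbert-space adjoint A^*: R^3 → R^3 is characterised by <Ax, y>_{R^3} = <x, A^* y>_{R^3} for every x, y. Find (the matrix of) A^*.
A^* = A^T =
[[1, 1, 2],
 [-1, 2, -2],
 [2, -1, 0]]

For real matrices with standard dot products, the defining identity <Ax, y> = <x, A^* y> gives (Ax)^T y = x^T (A^*) y, i.e. x^T A^T y = x^T (A^*) y. Since this holds for all x, y, we must have A^* = A^T. Therefore
A^* =
[[1, 1, 2],
 [-1, 2, -2],
 [2, -1, 0]].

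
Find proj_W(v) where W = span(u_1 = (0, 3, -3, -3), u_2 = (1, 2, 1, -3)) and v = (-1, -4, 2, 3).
proj_W(v) = (-12/29, -95/29, 59/29, 107/29)

Set up U = [u_1 | ... | u_2] ∈ R^(4×2). The projector onto W = col(U) is P = U (U^T U)^(-1) U^T.
Compute U^T U =
  [27, 12]
  [12, 15],
and U^T v = (-27, -16).
Solve U^T U · c = U^T v for the coefficients: c = (-71/87, -12/29). The projection is proj_W(v) = U c.
Check: (v - proj_W(v)) · u_1 = 0  (should be 0).
Check: (v - proj_W(v)) · u_2 = 0  (should be 0).
Result: proj_W(v) = (-12/29, -95/29, 59/29, 107/29).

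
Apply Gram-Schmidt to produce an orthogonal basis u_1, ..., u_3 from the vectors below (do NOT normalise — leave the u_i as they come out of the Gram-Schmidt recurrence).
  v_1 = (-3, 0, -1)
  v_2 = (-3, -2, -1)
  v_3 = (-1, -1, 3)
Orthogonal basis:
  u_1 = (-3, 0, -1)
  u_2 = (0, -2, 0)
  u_3 = (-1, 0, 3)

Apply the Gram-Schmidt recurrence
  u_1 = v_1
  u_i = v_i − Σ_{j<i} ((v_i · u_j) / (u_j · u_j)) · u_j.

Step by step this gives:
  u_1 = (-3, 0, -1)
  u_2 = (0, -2, 0)
  u_3 = (-1, 0, 3)

Orthogonality check:
  u_2 · u_1 = 0 (should be 0)
  u_3 · u_1 = 0 (should be 0)
  u_3 · u_2 = 0 (should be 0)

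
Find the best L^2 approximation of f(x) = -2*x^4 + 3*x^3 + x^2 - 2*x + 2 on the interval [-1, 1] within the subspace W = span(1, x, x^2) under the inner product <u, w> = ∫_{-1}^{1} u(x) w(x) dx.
g(x) = -5*x^2/7 - x/5 + 76/35

The best approximation g ∈ W is the orthogonal projection of f onto W. Writing g = a_0 + a_1 x + a_2 x^2, the coefficients solve the normal equations G · a = b where
  G_{ij} = <φ_i, φ_j> and b_i = <f, φ_i>, with φ_0 = 1, φ_1 = x, φ_2 = x^2.
G =
  [2, 0, 2/3]
  [0, 2/3, 0]
  [2/3, 0, 2/5],
b = (58/15, -2/15, 122/105).
Solving gives a_0 = 76/35, a_1 = -1/5, a_2 = -5/7, so
  g(x) = -5*x^2/7 - x/5 + 76/35.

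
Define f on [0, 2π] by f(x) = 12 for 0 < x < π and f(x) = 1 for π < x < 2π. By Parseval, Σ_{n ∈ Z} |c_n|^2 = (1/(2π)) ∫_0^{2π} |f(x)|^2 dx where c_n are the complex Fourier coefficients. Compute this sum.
Σ |c_n|^2 = 145/2

Parseval equates the L^2 energy of f (normalised by 1/(2π)) with the ℓ^2 sum of its Fourier coefficients: (1/(2π)) ∫_0^{2π} |f|^2 = Σ |c_n|^2.
Compute the left side: (1/(2π)) [∫_0^π 12^2 dx + ∫_π^{2π} 1^2 dx] = (1/(2π)) · (144π + 1π) = (144 + 1)/2 = 145/2.
So Σ_{n ∈ Z} |c_n|^2 = 145/2.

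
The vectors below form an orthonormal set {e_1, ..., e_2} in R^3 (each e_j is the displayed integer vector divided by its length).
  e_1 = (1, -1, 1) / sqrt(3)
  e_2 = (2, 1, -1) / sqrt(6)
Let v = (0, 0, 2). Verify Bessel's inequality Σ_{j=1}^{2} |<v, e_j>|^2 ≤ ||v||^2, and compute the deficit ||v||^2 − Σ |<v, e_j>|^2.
Σ |<v, e_j>|^2 = 2; ||v||^2 = 4; deficit = 2

Write each e_j = u_j / sqrt(<u_j, u_j>) where u_j is the displayed integer vector. Then <v, e_j> = <v, u_j> / sqrt(<u_j, u_j>), so |<v, e_j>|^2 = <v, u_j>^2 / <u_j, u_j>.
Coefficients: <v, e_1> = 2/sqrt(3), <v, e_2> = -2/sqrt(6).
Square and sum: Σ |<v, e_j>|^2 = 2.
Compute ||v||^2 = v·v = 4.
Deficit = 4 − 2 = 2 ≥ 0, confirming Bessel's inequality. (The deficit equals ||v − Σ <v,e_j> e_j||^2, the squared distance from v to span{e_j}.)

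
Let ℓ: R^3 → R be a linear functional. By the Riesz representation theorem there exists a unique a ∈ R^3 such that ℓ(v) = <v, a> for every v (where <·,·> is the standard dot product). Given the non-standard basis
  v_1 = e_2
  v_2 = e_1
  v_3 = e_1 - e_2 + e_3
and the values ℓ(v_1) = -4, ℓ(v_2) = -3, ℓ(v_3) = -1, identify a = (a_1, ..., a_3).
a = (-3, -4, -2)

Write a = (a_1, ..., a_3) in the standard basis. For each basis vector v_i, ℓ(v_i) = <v_i, a> is a linear equation in the a_j's. Collect the n equations into a matrix system V a = ℓ, where row i of V is v_i (expressed in the standard basis). Since V is invertible (lower-triangular with 1s on the diagonal, up to permutation), solve by back-substitution:
  V =
[[0, 1, 0],
 [1, 0, 0],
 [1, -1, 1]]
  V a = (-4, -3, -1)
Solving gives a = (-3, -4, -2).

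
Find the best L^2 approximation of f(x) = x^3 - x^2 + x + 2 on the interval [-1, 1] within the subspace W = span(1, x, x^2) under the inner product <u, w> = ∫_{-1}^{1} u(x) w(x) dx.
g(x) = -x^2 + 8*x/5 + 2

The best approximation g ∈ W is the orthogonal projection of f onto W. Writing g = a_0 + a_1 x + a_2 x^2, the coefficients solve the normal equations G · a = b where
  G_{ij} = <φ_i, φ_j> and b_i = <f, φ_i>, with φ_0 = 1, φ_1 = x, φ_2 = x^2.
G =
  [2, 0, 2/3]
  [0, 2/3, 0]
  [2/3, 0, 2/5],
b = (10/3, 16/15, 14/15).
Solving gives a_0 = 2, a_1 = 8/5, a_2 = -1, so
  g(x) = -x^2 + 8*x/5 + 2.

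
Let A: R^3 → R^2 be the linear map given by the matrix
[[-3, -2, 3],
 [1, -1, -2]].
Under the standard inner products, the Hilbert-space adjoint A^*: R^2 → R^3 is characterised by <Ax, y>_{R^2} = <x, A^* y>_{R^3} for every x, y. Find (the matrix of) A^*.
A^* = A^T =
[[-3, 1],
 [-2, -1],
 [3, -2]]

For real matrices with standard dot products, the defining identity <Ax, y> = <x, A^* y> gives (Ax)^T y = x^T (A^*) y, i.e. x^T A^T y = x^T (A^*) y. Since this holds for all x, y, we must have A^* = A^T. Therefore
A^* =
[[-3, 1],
 [-2, -1],
 [3, -2]].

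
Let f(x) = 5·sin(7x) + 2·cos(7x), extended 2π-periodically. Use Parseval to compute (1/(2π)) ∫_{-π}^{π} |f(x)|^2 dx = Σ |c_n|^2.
Σ |c_n|^2 = 29/2

Expand |f|^2 and use orthogonality of {sin(nx), cos(mx)} on [-π, π]:
  ∫_{-π}^{π} sin(nx)^2 dx = π, ∫ cos(mx)^2 dx = π, and cross terms integrate to 0.
So ∫_{-π}^{π} f(x)^2 dx = 5^2 · π + 2^2 · π = (25 + 4)π.
Divide by 2π: (25 + 4)/2 = 29/2.
By Parseval, this equals Σ |c_n|^2.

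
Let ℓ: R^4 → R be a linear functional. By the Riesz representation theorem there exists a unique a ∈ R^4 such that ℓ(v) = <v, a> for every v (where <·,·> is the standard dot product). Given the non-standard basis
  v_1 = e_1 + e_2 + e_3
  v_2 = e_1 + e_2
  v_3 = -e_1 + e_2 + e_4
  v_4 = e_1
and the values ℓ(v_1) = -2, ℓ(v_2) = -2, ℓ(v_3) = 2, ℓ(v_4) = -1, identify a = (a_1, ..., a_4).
a = (-1, -1, 0, 2)

Write a = (a_1, ..., a_4) in the standard basis. For each basis vector v_i, ℓ(v_i) = <v_i, a> is a linear equation in the a_j's. Collect the n equations into a matrix system V a = ℓ, where row i of V is v_i (expressed in the standard basis). Since V is invertible (lower-triangular with 1s on the diagonal, up to permutation), solve by back-substitution:
  V =
[[1, 1, 1, 0],
 [1, 1, 0, 0],
 [-1, 1, 0, 1],
 [1, 0, 0, 0]]
  V a = (-2, -2, 2, -1)
Solving gives a = (-1, -1, 0, 2).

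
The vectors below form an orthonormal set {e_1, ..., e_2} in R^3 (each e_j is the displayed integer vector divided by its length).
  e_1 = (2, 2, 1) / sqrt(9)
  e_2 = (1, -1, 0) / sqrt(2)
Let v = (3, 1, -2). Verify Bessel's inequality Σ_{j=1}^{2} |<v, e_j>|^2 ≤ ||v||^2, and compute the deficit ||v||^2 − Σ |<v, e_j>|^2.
Σ |<v, e_j>|^2 = 6; ||v||^2 = 14; deficit = 8

Write each e_j = u_j / sqrt(<u_j, u_j>) where u_j is the displayed integer vector. Then <v, e_j> = <v, u_j> / sqrt(<u_j, u_j>), so |<v, e_j>|^2 = <v, u_j>^2 / <u_j, u_j>.
Coefficients: <v, e_1> = 6/sqrt(9), <v, e_2> = 2/sqrt(2).
Square and sum: Σ |<v, e_j>|^2 = 6.
Compute ||v||^2 = v·v = 14.
Deficit = 14 − 6 = 8 ≥ 0, confirming Bessel's inequality. (The deficit equals ||v − Σ <v,e_j> e_j||^2, the squared distance from v to span{e_j}.)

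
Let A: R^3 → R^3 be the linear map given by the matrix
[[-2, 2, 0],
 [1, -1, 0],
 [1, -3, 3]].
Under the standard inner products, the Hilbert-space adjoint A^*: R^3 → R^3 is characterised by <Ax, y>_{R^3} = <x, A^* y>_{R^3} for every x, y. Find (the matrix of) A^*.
A^* = A^T =
[[-2, 1, 1],
 [2, -1, -3],
 [0, 0, 3]]

For real matrices with standard dot products, the defining identity <Ax, y> = <x, A^* y> gives (Ax)^T y = x^T (A^*) y, i.e. x^T A^T y = x^T (A^*) y. Since this holds for all x, y, we must have A^* = A^T. Therefore
A^* =
[[-2, 1, 1],
 [2, -1, -3],
 [0, 0, 3]].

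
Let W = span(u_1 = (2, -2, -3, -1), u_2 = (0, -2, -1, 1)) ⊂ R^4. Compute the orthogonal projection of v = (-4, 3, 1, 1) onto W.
proj_W(v) = (-2, 2, 3, 1)

Set up U = [u_1 | ... | u_2] ∈ R^(4×2). The projector onto W = col(U) is P = U (U^T U)^(-1) U^T.
Compute U^T U =
  [18, 6]
  [6, 6],
and U^T v = (-18, -6).
Solve U^T U · c = U^T v for the coefficients: c = (-1, 0). The projection is proj_W(v) = U c.
Check: (v - proj_W(v)) · u_1 = 0  (should be 0).
Check: (v - proj_W(v)) · u_2 = 0  (should be 0).
Result: proj_W(v) = (-2, 2, 3, 1).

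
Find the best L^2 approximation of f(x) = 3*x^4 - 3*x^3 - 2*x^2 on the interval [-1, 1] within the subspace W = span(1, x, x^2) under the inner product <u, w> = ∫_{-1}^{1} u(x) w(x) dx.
g(x) = 4*x^2/7 - 9*x/5 - 9/35

The best approximation g ∈ W is the orthogonal projection of f onto W. Writing g = a_0 + a_1 x + a_2 x^2, the coefficients solve the normal equations G · a = b where
  G_{ij} = <φ_i, φ_j> and b_i = <f, φ_i>, with φ_0 = 1, φ_1 = x, φ_2 = x^2.
G =
  [2, 0, 2/3]
  [0, 2/3, 0]
  [2/3, 0, 2/5],
b = (-2/15, -6/5, 2/35).
Solving gives a_0 = -9/35, a_1 = -9/5, a_2 = 4/7, so
  g(x) = 4*x^2/7 - 9*x/5 - 9/35.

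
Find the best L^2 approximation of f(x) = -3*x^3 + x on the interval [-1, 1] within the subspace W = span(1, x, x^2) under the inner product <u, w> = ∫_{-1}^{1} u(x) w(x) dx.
g(x) = -4*x/5

The best approximation g ∈ W is the orthogonal projection of f onto W. Writing g = a_0 + a_1 x + a_2 x^2, the coefficients solve the normal equations G · a = b where
  G_{ij} = <φ_i, φ_j> and b_i = <f, φ_i>, with φ_0 = 1, φ_1 = x, φ_2 = x^2.
G =
  [2, 0, 2/3]
  [0, 2/3, 0]
  [2/3, 0, 2/5],
b = (0, -8/15, 0).
Solving gives a_0 = 0, a_1 = -4/5, a_2 = 0, so
  g(x) = -4*x/5.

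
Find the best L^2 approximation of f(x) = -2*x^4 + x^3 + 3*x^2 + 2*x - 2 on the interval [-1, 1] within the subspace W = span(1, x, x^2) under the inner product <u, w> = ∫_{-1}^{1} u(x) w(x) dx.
g(x) = 9*x^2/7 + 13*x/5 - 64/35

The best approximation g ∈ W is the orthogonal projection of f onto W. Writing g = a_0 + a_1 x + a_2 x^2, the coefficients solve the normal equations G · a = b where
  G_{ij} = <φ_i, φ_j> and b_i = <f, φ_i>, with φ_0 = 1, φ_1 = x, φ_2 = x^2.
G =
  [2, 0, 2/3]
  [0, 2/3, 0]
  [2/3, 0, 2/5],
b = (-14/5, 26/15, -74/105).
Solving gives a_0 = -64/35, a_1 = 13/5, a_2 = 9/7, so
  g(x) = 9*x^2/7 + 13*x/5 - 64/35.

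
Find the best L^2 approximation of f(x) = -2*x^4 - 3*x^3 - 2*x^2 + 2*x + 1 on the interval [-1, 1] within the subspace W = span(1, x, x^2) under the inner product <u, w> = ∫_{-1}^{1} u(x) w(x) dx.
g(x) = -26*x^2/7 + x/5 + 41/35

The best approximation g ∈ W is the orthogonal projection of f onto W. Writing g = a_0 + a_1 x + a_2 x^2, the coefficients solve the normal equations G · a = b where
  G_{ij} = <φ_i, φ_j> and b_i = <f, φ_i>, with φ_0 = 1, φ_1 = x, φ_2 = x^2.
G =
  [2, 0, 2/3]
  [0, 2/3, 0]
  [2/3, 0, 2/5],
b = (-2/15, 2/15, -74/105).
Solving gives a_0 = 41/35, a_1 = 1/5, a_2 = -26/7, so
  g(x) = -26*x^2/7 + x/5 + 41/35.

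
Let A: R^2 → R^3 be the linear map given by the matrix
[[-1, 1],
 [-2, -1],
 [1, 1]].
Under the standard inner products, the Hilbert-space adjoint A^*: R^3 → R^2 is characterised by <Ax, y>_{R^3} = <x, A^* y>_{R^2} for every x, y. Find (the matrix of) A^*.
A^* = A^T =
[[-1, -2, 1],
 [1, -1, 1]]

For real matrices with standard dot products, the defining identity <Ax, y> = <x, A^* y> gives (Ax)^T y = x^T (A^*) y, i.e. x^T A^T y = x^T (A^*) y. Since this holds for all x, y, we must have A^* = A^T. Therefore
A^* =
[[-1, -2, 1],
 [1, -1, 1]].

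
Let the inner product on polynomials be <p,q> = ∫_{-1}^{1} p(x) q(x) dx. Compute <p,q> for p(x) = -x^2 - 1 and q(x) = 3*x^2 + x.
<p,q> = -16/5

Expand the product: p(x)·q(x) = -3*x^4 - x^3 - 3*x^2 - x.
∫_{-1}^{1} of each monomial x^k gives [2/(k+1) if k even, 0 if k odd]. Integrating term-by-term (or equivalently evaluating the antiderivative F(x) = -3*x^5/5 - x^4/4 - x^3 - x^2/2 at the endpoints):
  F(1) − F(−1) = -47/20 − (17/20) = -16/5.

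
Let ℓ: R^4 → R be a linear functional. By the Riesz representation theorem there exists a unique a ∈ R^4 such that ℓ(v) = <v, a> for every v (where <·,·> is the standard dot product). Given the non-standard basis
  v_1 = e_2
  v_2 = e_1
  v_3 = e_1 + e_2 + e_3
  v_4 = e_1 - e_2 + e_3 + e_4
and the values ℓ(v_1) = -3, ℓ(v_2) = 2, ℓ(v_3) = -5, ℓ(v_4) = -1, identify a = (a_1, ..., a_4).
a = (2, -3, -4, -2)

Write a = (a_1, ..., a_4) in the standard basis. For each basis vector v_i, ℓ(v_i) = <v_i, a> is a linear equation in the a_j's. Collect the n equations into a matrix system V a = ℓ, where row i of V is v_i (expressed in the standard basis). Since V is invertible (lower-triangular with 1s on the diagonal, up to permutation), solve by back-substitution:
  V =
[[0, 1, 0, 0],
 [1, 0, 0, 0],
 [1, 1, 1, 0],
 [1, -1, 1, 1]]
  V a = (-3, 2, -5, -1)
Solving gives a = (2, -3, -4, -2).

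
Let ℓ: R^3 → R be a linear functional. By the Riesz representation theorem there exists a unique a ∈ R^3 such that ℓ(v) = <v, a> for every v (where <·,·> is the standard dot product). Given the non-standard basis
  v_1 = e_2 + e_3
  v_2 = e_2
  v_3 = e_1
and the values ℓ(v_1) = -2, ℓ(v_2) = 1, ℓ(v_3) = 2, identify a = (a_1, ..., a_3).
a = (2, 1, -3)

Write a = (a_1, ..., a_3) in the standard basis. For each basis vector v_i, ℓ(v_i) = <v_i, a> is a linear equation in the a_j's. Collect the n equations into a matrix system V a = ℓ, where row i of V is v_i (expressed in the standard basis). Since V is invertible (lower-triangular with 1s on the diagonal, up to permutation), solve by back-substitution:
  V =
[[0, 1, 1],
 [0, 1, 0],
 [1, 0, 0]]
  V a = (-2, 1, 2)
Solving gives a = (2, 1, -3).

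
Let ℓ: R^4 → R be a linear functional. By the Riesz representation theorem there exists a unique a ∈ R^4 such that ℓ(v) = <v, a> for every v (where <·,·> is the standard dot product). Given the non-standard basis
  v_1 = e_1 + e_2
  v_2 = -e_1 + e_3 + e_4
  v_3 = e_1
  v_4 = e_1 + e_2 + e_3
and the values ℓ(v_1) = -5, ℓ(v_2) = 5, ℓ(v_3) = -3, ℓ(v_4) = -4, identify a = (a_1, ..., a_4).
a = (-3, -2, 1, 1)

Write a = (a_1, ..., a_4) in the standard basis. For each basis vector v_i, ℓ(v_i) = <v_i, a> is a linear equation in the a_j's. Collect the n equations into a matrix system V a = ℓ, where row i of V is v_i (expressed in the standard basis). Since V is invertible (lower-triangular with 1s on the diagonal, up to permutation), solve by back-substitution:
  V =
[[1, 1, 0, 0],
 [-1, 0, 1, 1],
 [1, 0, 0, 0],
 [1, 1, 1, 0]]
  V a = (-5, 5, -3, -4)
Solving gives a = (-3, -2, 1, 1).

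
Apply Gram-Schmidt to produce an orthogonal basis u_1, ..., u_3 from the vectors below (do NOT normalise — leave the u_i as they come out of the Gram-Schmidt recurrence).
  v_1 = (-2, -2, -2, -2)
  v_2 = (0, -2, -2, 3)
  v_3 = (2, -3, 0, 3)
Orthogonal basis:
  u_1 = (-2, -2, -2, -2)
  u_2 = (1/4, -7/4, -7/4, 13/4)
  u_3 = (85/67, -126/67, 75/67, -34/67)

Apply the Gram-Schmidt recurrence
  u_1 = v_1
  u_i = v_i − Σ_{j<i} ((v_i · u_j) / (u_j · u_j)) · u_j.

Step by step this gives:
  u_1 = (-2, -2, -2, -2)
  u_2 = (1/4, -7/4, -7/4, 13/4)
  u_3 = (85/67, -126/67, 75/67, -34/67)

Orthogonality check:
  u_2 · u_1 = 0 (should be 0)
  u_3 · u_1 = 0 (should be 0)
  u_3 · u_2 = 0 (should be 0)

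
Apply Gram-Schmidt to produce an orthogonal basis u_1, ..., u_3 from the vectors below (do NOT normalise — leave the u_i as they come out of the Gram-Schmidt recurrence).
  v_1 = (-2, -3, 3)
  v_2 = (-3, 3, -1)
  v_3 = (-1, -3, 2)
Orthogonal basis:
  u_1 = (-2, -3, 3)
  u_2 = (-39/11, 24/11, -2/11)
  u_3 = (-27/191, -99/382, -135/382)

Apply the Gram-Schmidt recurrence
  u_1 = v_1
  u_i = v_i − Σ_{j<i} ((v_i · u_j) / (u_j · u_j)) · u_j.

Step by step this gives:
  u_1 = (-2, -3, 3)
  u_2 = (-39/11, 24/11, -2/11)
  u_3 = (-27/191, -99/382, -135/382)

Orthogonality check:
  u_2 · u_1 = 0 (should be 0)
  u_3 · u_1 = 0 (should be 0)
  u_3 · u_2 = 0 (should be 0)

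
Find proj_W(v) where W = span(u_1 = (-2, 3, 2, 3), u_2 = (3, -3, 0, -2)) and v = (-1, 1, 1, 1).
proj_W(v) = (-98/131, 150/131, 104/131, 152/131)

Set up U = [u_1 | ... | u_2] ∈ R^(4×2). The projector onto W = col(U) is P = U (U^T U)^(-1) U^T.
Compute U^T U =
  [26, -21]
  [-21, 22],
and U^T v = (10, -8).
Solve U^T U · c = U^T v for the coefficients: c = (52/131, 2/131). The projection is proj_W(v) = U c.
Check: (v - proj_W(v)) · u_1 = 0  (should be 0).
Check: (v - proj_W(v)) · u_2 = 0  (should be 0).
Result: proj_W(v) = (-98/131, 150/131, 104/131, 152/131).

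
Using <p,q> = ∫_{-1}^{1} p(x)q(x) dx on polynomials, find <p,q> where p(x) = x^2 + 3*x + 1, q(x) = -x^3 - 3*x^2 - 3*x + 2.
<p,q> = -76/15

Expand the product: p(x)·q(x) = -x^5 - 6*x^4 - 13*x^3 - 10*x^2 + 3*x + 2.
∫_{-1}^{1} of each monomial x^k gives [2/(k+1) if k even, 0 if k odd]. Integrating term-by-term (or equivalently evaluating the antiderivative F(x) = -x^6/6 - 6*x^5/5 - 13*x^4/4 - 10*x^3/3 + 3*x^2/2 + 2*x at the endpoints):
  F(1) − F(−1) = -89/20 − (37/60) = -76/15.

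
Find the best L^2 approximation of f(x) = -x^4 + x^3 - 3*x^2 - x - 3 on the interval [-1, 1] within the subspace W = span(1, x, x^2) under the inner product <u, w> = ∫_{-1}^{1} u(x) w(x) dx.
g(x) = -27*x^2/7 - 2*x/5 - 102/35

The best approximation g ∈ W is the orthogonal projection of f onto W. Writing g = a_0 + a_1 x + a_2 x^2, the coefficients solve the normal equations G · a = b where
  G_{ij} = <φ_i, φ_j> and b_i = <f, φ_i>, with φ_0 = 1, φ_1 = x, φ_2 = x^2.
G =
  [2, 0, 2/3]
  [0, 2/3, 0]
  [2/3, 0, 2/5],
b = (-42/5, -4/15, -122/35).
Solving gives a_0 = -102/35, a_1 = -2/5, a_2 = -27/7, so
  g(x) = -27*x^2/7 - 2*x/5 - 102/35.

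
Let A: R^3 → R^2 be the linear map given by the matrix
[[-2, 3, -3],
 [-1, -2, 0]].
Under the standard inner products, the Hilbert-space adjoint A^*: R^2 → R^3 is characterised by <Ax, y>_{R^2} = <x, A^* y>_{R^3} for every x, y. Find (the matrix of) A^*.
A^* = A^T =
[[-2, -1],
 [3, -2],
 [-3, 0]]

For real matrices with standard dot products, the defining identity <Ax, y> = <x, A^* y> gives (Ax)^T y = x^T (A^*) y, i.e. x^T A^T y = x^T (A^*) y. Since this holds for all x, y, we must have A^* = A^T. Therefore
A^* =
[[-2, -1],
 [3, -2],
 [-3, 0]].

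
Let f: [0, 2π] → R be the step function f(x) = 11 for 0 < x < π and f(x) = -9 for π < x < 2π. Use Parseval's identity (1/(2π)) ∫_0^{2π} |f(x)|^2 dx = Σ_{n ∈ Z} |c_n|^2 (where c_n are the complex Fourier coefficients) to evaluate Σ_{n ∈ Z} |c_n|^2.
Σ |c_n|^2 = 101

Parseval equates the L^2 energy of f (normalised by 1/(2π)) with the ℓ^2 sum of its Fourier coefficients: (1/(2π)) ∫_0^{2π} |f|^2 = Σ |c_n|^2.
Compute the left side: (1/(2π)) [∫_0^π 11^2 dx + ∫_π^{2π} (-9)^2 dx] = (1/(2π)) · (121π + 81π) = (121 + 81)/2 = 101.
So Σ_{n ∈ Z} |c_n|^2 = 101.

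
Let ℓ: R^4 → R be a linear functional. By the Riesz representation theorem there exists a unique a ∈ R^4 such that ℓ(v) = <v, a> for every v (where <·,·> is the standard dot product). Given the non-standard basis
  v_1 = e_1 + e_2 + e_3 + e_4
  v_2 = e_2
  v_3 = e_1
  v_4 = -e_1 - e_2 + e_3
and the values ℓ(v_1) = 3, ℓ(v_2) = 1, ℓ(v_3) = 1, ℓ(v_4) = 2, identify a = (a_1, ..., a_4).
a = (1, 1, 4, -3)

Write a = (a_1, ..., a_4) in the standard basis. For each basis vector v_i, ℓ(v_i) = <v_i, a> is a linear equation in the a_j's. Collect the n equations into a matrix system V a = ℓ, where row i of V is v_i (expressed in the standard basis). Since V is invertible (lower-triangular with 1s on the diagonal, up to permutation), solve by back-substitution:
  V =
[[1, 1, 1, 1],
 [0, 1, 0, 0],
 [1, 0, 0, 0],
 [-1, -1, 1, 0]]
  V a = (3, 1, 1, 2)
Solving gives a = (1, 1, 4, -3).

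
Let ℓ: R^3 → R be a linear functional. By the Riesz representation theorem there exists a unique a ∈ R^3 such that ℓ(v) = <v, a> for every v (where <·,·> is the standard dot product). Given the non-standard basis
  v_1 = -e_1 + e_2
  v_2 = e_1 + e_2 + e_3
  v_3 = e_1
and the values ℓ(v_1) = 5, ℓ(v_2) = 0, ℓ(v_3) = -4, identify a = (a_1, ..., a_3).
a = (-4, 1, 3)

Write a = (a_1, ..., a_3) in the standard basis. For each basis vector v_i, ℓ(v_i) = <v_i, a> is a linear equation in the a_j's. Collect the n equations into a matrix system V a = ℓ, where row i of V is v_i (expressed in the standard basis). Since V is invertible (lower-triangular with 1s on the diagonal, up to permutation), solve by back-substitution:
  V =
[[-1, 1, 0],
 [1, 1, 1],
 [1, 0, 0]]
  V a = (5, 0, -4)
Solving gives a = (-4, 1, 3).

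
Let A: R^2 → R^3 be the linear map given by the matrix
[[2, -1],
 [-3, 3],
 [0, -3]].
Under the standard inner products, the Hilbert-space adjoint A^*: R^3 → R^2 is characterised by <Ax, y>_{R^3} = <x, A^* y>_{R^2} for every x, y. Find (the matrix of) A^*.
A^* = A^T =
[[2, -3, 0],
 [-1, 3, -3]]

For real matrices with standard dot products, the defining identity <Ax, y> = <x, A^* y> gives (Ax)^T y = x^T (A^*) y, i.e. x^T A^T y = x^T (A^*) y. Since this holds for all x, y, we must have A^* = A^T. Therefore
A^* =
[[2, -3, 0],
 [-1, 3, -3]].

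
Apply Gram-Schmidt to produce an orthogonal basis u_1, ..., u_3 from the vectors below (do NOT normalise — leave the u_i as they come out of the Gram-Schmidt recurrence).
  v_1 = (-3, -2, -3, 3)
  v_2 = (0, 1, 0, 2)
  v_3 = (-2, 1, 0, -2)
Orthogonal basis:
  u_1 = (-3, -2, -3, 3)
  u_2 = (12/31, 39/31, 12/31, 50/31)
  u_3 = (-272/139, 228/139, 6/139, -114/139)

Apply the Gram-Schmidt recurrence
  u_1 = v_1
  u_i = v_i − Σ_{j<i} ((v_i · u_j) / (u_j · u_j)) · u_j.

Step by step this gives:
  u_1 = (-3, -2, -3, 3)
  u_2 = (12/31, 39/31, 12/31, 50/31)
  u_3 = (-272/139, 228/139, 6/139, -114/139)

Orthogonality check:
  u_2 · u_1 = 0 (should be 0)
  u_3 · u_1 = 0 (should be 0)
  u_3 · u_2 = 0 (should be 0)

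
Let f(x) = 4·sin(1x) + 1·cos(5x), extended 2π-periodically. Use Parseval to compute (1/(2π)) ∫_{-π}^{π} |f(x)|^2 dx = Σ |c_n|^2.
Σ |c_n|^2 = 17/2

Expand |f|^2 and use orthogonality of {sin(nx), cos(mx)} on [-π, π]:
  ∫_{-π}^{π} sin(nx)^2 dx = π, ∫ cos(mx)^2 dx = π, and cross terms integrate to 0.
So ∫_{-π}^{π} f(x)^2 dx = 4^2 · π + 1^2 · π = (16 + 1)π.
Divide by 2π: (16 + 1)/2 = 17/2.
By Parseval, this equals Σ |c_n|^2.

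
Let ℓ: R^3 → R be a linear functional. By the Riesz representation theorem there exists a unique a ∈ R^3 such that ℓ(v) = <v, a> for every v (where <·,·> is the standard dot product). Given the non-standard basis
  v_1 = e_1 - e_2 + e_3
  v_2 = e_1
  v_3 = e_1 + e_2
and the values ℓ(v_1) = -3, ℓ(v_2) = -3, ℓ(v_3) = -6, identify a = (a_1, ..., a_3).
a = (-3, -3, -3)

Write a = (a_1, ..., a_3) in the standard basis. For each basis vector v_i, ℓ(v_i) = <v_i, a> is a linear equation in the a_j's. Collect the n equations into a matrix system V a = ℓ, where row i of V is v_i (expressed in the standard basis). Since V is invertible (lower-triangular with 1s on the diagonal, up to permutation), solve by back-substitution:
  V =
[[1, -1, 1],
 [1, 0, 0],
 [1, 1, 0]]
  V a = (-3, -3, -6)
Solving gives a = (-3, -3, -3).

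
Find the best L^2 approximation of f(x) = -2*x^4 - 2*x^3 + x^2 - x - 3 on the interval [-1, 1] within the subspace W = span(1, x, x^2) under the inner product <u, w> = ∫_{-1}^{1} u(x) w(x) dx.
g(x) = -5*x^2/7 - 11*x/5 - 99/35

The best approximation g ∈ W is the orthogonal projection of f onto W. Writing g = a_0 + a_1 x + a_2 x^2, the coefficients solve the normal equations G · a = b where
  G_{ij} = <φ_i, φ_j> and b_i = <f, φ_i>, with φ_0 = 1, φ_1 = x, φ_2 = x^2.
G =
  [2, 0, 2/3]
  [0, 2/3, 0]
  [2/3, 0, 2/5],
b = (-92/15, -22/15, -76/35).
Solving gives a_0 = -99/35, a_1 = -11/5, a_2 = -5/7, so
  g(x) = -5*x^2/7 - 11*x/5 - 99/35.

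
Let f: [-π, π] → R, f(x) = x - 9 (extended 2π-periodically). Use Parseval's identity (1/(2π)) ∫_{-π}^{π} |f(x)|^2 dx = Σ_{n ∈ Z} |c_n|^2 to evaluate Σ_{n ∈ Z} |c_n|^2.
Σ |c_n|^2 = π^2/3 + 81

Expand and integrate term by term over [-π, π]:
  ∫ (x)^2 dx = 1·(2π^3/3); ∫ 2·1·(-9)·x dx = 0 (odd integrand); ∫ (-9)^2 dx = 81·2π.
So (1/(2π)) ∫_{-π}^{π} (x - 9)^2 dx = 1π^2/3 + 81 = π^2/3 + 81.
Parseval ⇒ Σ |c_n|^2 = π^2/3 + 81.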